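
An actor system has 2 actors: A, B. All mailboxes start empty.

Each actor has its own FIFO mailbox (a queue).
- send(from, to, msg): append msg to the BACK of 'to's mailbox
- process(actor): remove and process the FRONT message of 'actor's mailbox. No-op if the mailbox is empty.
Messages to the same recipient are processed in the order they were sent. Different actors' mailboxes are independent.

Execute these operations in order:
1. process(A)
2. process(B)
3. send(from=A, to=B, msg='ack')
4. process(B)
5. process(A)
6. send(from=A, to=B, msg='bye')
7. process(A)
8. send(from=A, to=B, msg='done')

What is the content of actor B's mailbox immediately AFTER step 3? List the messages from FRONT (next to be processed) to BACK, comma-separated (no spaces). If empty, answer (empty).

After 1 (process(A)): A:[] B:[]
After 2 (process(B)): A:[] B:[]
After 3 (send(from=A, to=B, msg='ack')): A:[] B:[ack]

ack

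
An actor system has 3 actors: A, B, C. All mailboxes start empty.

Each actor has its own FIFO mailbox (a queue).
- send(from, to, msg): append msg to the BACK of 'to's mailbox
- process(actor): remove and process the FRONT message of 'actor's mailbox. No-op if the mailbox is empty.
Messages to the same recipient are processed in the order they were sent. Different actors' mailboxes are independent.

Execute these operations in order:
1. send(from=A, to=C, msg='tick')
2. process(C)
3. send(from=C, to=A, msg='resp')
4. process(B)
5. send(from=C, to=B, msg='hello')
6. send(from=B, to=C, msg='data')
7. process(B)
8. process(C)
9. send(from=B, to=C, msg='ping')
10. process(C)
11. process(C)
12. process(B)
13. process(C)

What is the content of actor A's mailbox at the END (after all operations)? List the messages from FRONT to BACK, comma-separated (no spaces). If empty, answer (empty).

After 1 (send(from=A, to=C, msg='tick')): A:[] B:[] C:[tick]
After 2 (process(C)): A:[] B:[] C:[]
After 3 (send(from=C, to=A, msg='resp')): A:[resp] B:[] C:[]
After 4 (process(B)): A:[resp] B:[] C:[]
After 5 (send(from=C, to=B, msg='hello')): A:[resp] B:[hello] C:[]
After 6 (send(from=B, to=C, msg='data')): A:[resp] B:[hello] C:[data]
After 7 (process(B)): A:[resp] B:[] C:[data]
After 8 (process(C)): A:[resp] B:[] C:[]
After 9 (send(from=B, to=C, msg='ping')): A:[resp] B:[] C:[ping]
After 10 (process(C)): A:[resp] B:[] C:[]
After 11 (process(C)): A:[resp] B:[] C:[]
After 12 (process(B)): A:[resp] B:[] C:[]
After 13 (process(C)): A:[resp] B:[] C:[]

Answer: resp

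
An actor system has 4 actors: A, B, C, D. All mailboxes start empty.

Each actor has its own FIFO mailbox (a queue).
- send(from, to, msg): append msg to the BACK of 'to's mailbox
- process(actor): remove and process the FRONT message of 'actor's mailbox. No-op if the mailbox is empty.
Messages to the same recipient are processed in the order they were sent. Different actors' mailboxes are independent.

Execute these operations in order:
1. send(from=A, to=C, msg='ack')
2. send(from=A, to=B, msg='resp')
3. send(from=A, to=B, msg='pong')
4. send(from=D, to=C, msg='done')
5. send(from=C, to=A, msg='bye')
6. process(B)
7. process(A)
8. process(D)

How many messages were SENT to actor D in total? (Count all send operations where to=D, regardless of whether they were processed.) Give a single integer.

After 1 (send(from=A, to=C, msg='ack')): A:[] B:[] C:[ack] D:[]
After 2 (send(from=A, to=B, msg='resp')): A:[] B:[resp] C:[ack] D:[]
After 3 (send(from=A, to=B, msg='pong')): A:[] B:[resp,pong] C:[ack] D:[]
After 4 (send(from=D, to=C, msg='done')): A:[] B:[resp,pong] C:[ack,done] D:[]
After 5 (send(from=C, to=A, msg='bye')): A:[bye] B:[resp,pong] C:[ack,done] D:[]
After 6 (process(B)): A:[bye] B:[pong] C:[ack,done] D:[]
After 7 (process(A)): A:[] B:[pong] C:[ack,done] D:[]
After 8 (process(D)): A:[] B:[pong] C:[ack,done] D:[]

Answer: 0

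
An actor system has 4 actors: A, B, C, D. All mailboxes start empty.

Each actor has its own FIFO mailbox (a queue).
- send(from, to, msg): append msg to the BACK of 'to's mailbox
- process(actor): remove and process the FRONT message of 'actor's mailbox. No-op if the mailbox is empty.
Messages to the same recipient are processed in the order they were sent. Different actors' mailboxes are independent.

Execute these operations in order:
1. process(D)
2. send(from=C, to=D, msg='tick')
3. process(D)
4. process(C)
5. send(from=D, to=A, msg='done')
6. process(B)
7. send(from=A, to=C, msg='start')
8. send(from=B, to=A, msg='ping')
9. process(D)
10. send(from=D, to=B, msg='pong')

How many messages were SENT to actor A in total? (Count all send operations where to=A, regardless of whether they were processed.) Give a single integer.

Answer: 2

Derivation:
After 1 (process(D)): A:[] B:[] C:[] D:[]
After 2 (send(from=C, to=D, msg='tick')): A:[] B:[] C:[] D:[tick]
After 3 (process(D)): A:[] B:[] C:[] D:[]
After 4 (process(C)): A:[] B:[] C:[] D:[]
After 5 (send(from=D, to=A, msg='done')): A:[done] B:[] C:[] D:[]
After 6 (process(B)): A:[done] B:[] C:[] D:[]
After 7 (send(from=A, to=C, msg='start')): A:[done] B:[] C:[start] D:[]
After 8 (send(from=B, to=A, msg='ping')): A:[done,ping] B:[] C:[start] D:[]
After 9 (process(D)): A:[done,ping] B:[] C:[start] D:[]
After 10 (send(from=D, to=B, msg='pong')): A:[done,ping] B:[pong] C:[start] D:[]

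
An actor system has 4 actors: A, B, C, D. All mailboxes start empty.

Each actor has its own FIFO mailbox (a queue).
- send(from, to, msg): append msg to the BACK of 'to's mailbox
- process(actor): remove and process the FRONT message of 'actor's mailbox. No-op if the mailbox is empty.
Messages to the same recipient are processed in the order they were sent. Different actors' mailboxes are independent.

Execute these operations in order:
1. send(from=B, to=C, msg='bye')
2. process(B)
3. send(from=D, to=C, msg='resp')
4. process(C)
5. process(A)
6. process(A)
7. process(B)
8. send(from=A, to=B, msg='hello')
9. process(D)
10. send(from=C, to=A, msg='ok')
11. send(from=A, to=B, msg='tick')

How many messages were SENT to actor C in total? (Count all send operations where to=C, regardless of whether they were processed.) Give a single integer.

Answer: 2

Derivation:
After 1 (send(from=B, to=C, msg='bye')): A:[] B:[] C:[bye] D:[]
After 2 (process(B)): A:[] B:[] C:[bye] D:[]
After 3 (send(from=D, to=C, msg='resp')): A:[] B:[] C:[bye,resp] D:[]
After 4 (process(C)): A:[] B:[] C:[resp] D:[]
After 5 (process(A)): A:[] B:[] C:[resp] D:[]
After 6 (process(A)): A:[] B:[] C:[resp] D:[]
After 7 (process(B)): A:[] B:[] C:[resp] D:[]
After 8 (send(from=A, to=B, msg='hello')): A:[] B:[hello] C:[resp] D:[]
After 9 (process(D)): A:[] B:[hello] C:[resp] D:[]
After 10 (send(from=C, to=A, msg='ok')): A:[ok] B:[hello] C:[resp] D:[]
After 11 (send(from=A, to=B, msg='tick')): A:[ok] B:[hello,tick] C:[resp] D:[]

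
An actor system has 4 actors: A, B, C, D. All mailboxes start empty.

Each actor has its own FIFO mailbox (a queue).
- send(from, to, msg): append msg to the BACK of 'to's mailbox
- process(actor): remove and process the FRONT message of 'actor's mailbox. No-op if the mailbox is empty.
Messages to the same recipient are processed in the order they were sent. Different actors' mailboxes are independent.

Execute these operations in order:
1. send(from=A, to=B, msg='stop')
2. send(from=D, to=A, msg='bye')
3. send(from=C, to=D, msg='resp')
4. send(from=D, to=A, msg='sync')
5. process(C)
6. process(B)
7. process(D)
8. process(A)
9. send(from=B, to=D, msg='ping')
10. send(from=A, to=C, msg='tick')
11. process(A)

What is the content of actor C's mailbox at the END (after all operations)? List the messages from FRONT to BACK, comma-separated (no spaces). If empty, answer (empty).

After 1 (send(from=A, to=B, msg='stop')): A:[] B:[stop] C:[] D:[]
After 2 (send(from=D, to=A, msg='bye')): A:[bye] B:[stop] C:[] D:[]
After 3 (send(from=C, to=D, msg='resp')): A:[bye] B:[stop] C:[] D:[resp]
After 4 (send(from=D, to=A, msg='sync')): A:[bye,sync] B:[stop] C:[] D:[resp]
After 5 (process(C)): A:[bye,sync] B:[stop] C:[] D:[resp]
After 6 (process(B)): A:[bye,sync] B:[] C:[] D:[resp]
After 7 (process(D)): A:[bye,sync] B:[] C:[] D:[]
After 8 (process(A)): A:[sync] B:[] C:[] D:[]
After 9 (send(from=B, to=D, msg='ping')): A:[sync] B:[] C:[] D:[ping]
After 10 (send(from=A, to=C, msg='tick')): A:[sync] B:[] C:[tick] D:[ping]
After 11 (process(A)): A:[] B:[] C:[tick] D:[ping]

Answer: tick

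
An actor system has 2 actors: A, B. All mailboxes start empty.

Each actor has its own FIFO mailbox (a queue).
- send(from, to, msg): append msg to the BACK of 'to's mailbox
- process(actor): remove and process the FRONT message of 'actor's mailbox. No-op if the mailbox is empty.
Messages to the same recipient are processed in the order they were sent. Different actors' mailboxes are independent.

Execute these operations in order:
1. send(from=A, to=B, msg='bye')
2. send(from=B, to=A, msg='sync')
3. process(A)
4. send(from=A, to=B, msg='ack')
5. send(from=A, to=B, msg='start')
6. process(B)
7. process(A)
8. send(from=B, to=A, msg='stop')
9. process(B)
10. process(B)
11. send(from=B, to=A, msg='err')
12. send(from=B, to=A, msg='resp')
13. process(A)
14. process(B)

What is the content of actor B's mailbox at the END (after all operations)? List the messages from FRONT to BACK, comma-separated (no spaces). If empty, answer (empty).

Answer: (empty)

Derivation:
After 1 (send(from=A, to=B, msg='bye')): A:[] B:[bye]
After 2 (send(from=B, to=A, msg='sync')): A:[sync] B:[bye]
After 3 (process(A)): A:[] B:[bye]
After 4 (send(from=A, to=B, msg='ack')): A:[] B:[bye,ack]
After 5 (send(from=A, to=B, msg='start')): A:[] B:[bye,ack,start]
After 6 (process(B)): A:[] B:[ack,start]
After 7 (process(A)): A:[] B:[ack,start]
After 8 (send(from=B, to=A, msg='stop')): A:[stop] B:[ack,start]
After 9 (process(B)): A:[stop] B:[start]
After 10 (process(B)): A:[stop] B:[]
After 11 (send(from=B, to=A, msg='err')): A:[stop,err] B:[]
After 12 (send(from=B, to=A, msg='resp')): A:[stop,err,resp] B:[]
After 13 (process(A)): A:[err,resp] B:[]
After 14 (process(B)): A:[err,resp] B:[]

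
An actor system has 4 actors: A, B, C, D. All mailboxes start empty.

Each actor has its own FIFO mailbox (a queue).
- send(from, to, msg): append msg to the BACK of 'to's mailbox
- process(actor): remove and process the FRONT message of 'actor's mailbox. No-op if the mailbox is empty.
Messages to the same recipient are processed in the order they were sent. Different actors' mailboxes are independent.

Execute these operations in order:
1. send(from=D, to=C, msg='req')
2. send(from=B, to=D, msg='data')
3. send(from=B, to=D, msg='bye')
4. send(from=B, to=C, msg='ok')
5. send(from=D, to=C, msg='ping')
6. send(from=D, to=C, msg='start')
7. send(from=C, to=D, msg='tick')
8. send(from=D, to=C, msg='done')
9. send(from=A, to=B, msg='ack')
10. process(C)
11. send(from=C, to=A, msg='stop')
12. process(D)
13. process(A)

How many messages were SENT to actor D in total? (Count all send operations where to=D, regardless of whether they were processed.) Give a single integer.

After 1 (send(from=D, to=C, msg='req')): A:[] B:[] C:[req] D:[]
After 2 (send(from=B, to=D, msg='data')): A:[] B:[] C:[req] D:[data]
After 3 (send(from=B, to=D, msg='bye')): A:[] B:[] C:[req] D:[data,bye]
After 4 (send(from=B, to=C, msg='ok')): A:[] B:[] C:[req,ok] D:[data,bye]
After 5 (send(from=D, to=C, msg='ping')): A:[] B:[] C:[req,ok,ping] D:[data,bye]
After 6 (send(from=D, to=C, msg='start')): A:[] B:[] C:[req,ok,ping,start] D:[data,bye]
After 7 (send(from=C, to=D, msg='tick')): A:[] B:[] C:[req,ok,ping,start] D:[data,bye,tick]
After 8 (send(from=D, to=C, msg='done')): A:[] B:[] C:[req,ok,ping,start,done] D:[data,bye,tick]
After 9 (send(from=A, to=B, msg='ack')): A:[] B:[ack] C:[req,ok,ping,start,done] D:[data,bye,tick]
After 10 (process(C)): A:[] B:[ack] C:[ok,ping,start,done] D:[data,bye,tick]
After 11 (send(from=C, to=A, msg='stop')): A:[stop] B:[ack] C:[ok,ping,start,done] D:[data,bye,tick]
After 12 (process(D)): A:[stop] B:[ack] C:[ok,ping,start,done] D:[bye,tick]
After 13 (process(A)): A:[] B:[ack] C:[ok,ping,start,done] D:[bye,tick]

Answer: 3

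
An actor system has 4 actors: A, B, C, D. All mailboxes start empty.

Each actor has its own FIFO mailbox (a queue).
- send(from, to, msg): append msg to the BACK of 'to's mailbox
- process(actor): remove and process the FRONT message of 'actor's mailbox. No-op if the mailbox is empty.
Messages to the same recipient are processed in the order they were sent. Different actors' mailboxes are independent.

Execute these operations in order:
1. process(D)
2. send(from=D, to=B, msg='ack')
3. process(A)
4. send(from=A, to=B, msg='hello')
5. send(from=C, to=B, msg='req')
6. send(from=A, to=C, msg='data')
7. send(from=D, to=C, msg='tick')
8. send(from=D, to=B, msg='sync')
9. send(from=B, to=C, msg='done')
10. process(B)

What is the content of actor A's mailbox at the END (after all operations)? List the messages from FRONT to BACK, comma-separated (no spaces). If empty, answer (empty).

After 1 (process(D)): A:[] B:[] C:[] D:[]
After 2 (send(from=D, to=B, msg='ack')): A:[] B:[ack] C:[] D:[]
After 3 (process(A)): A:[] B:[ack] C:[] D:[]
After 4 (send(from=A, to=B, msg='hello')): A:[] B:[ack,hello] C:[] D:[]
After 5 (send(from=C, to=B, msg='req')): A:[] B:[ack,hello,req] C:[] D:[]
After 6 (send(from=A, to=C, msg='data')): A:[] B:[ack,hello,req] C:[data] D:[]
After 7 (send(from=D, to=C, msg='tick')): A:[] B:[ack,hello,req] C:[data,tick] D:[]
After 8 (send(from=D, to=B, msg='sync')): A:[] B:[ack,hello,req,sync] C:[data,tick] D:[]
After 9 (send(from=B, to=C, msg='done')): A:[] B:[ack,hello,req,sync] C:[data,tick,done] D:[]
After 10 (process(B)): A:[] B:[hello,req,sync] C:[data,tick,done] D:[]

Answer: (empty)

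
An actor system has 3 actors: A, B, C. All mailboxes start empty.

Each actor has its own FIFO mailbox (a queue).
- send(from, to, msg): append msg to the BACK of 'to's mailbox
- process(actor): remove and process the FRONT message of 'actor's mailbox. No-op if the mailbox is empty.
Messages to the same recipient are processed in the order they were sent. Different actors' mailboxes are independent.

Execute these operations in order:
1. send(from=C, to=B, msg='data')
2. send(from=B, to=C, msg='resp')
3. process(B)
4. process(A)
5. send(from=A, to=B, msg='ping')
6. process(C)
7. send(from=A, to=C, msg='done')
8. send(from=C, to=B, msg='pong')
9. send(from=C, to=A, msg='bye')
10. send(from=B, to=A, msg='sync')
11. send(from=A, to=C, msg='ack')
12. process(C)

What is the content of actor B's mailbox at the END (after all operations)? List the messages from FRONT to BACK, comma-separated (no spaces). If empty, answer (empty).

After 1 (send(from=C, to=B, msg='data')): A:[] B:[data] C:[]
After 2 (send(from=B, to=C, msg='resp')): A:[] B:[data] C:[resp]
After 3 (process(B)): A:[] B:[] C:[resp]
After 4 (process(A)): A:[] B:[] C:[resp]
After 5 (send(from=A, to=B, msg='ping')): A:[] B:[ping] C:[resp]
After 6 (process(C)): A:[] B:[ping] C:[]
After 7 (send(from=A, to=C, msg='done')): A:[] B:[ping] C:[done]
After 8 (send(from=C, to=B, msg='pong')): A:[] B:[ping,pong] C:[done]
After 9 (send(from=C, to=A, msg='bye')): A:[bye] B:[ping,pong] C:[done]
After 10 (send(from=B, to=A, msg='sync')): A:[bye,sync] B:[ping,pong] C:[done]
After 11 (send(from=A, to=C, msg='ack')): A:[bye,sync] B:[ping,pong] C:[done,ack]
After 12 (process(C)): A:[bye,sync] B:[ping,pong] C:[ack]

Answer: ping,pong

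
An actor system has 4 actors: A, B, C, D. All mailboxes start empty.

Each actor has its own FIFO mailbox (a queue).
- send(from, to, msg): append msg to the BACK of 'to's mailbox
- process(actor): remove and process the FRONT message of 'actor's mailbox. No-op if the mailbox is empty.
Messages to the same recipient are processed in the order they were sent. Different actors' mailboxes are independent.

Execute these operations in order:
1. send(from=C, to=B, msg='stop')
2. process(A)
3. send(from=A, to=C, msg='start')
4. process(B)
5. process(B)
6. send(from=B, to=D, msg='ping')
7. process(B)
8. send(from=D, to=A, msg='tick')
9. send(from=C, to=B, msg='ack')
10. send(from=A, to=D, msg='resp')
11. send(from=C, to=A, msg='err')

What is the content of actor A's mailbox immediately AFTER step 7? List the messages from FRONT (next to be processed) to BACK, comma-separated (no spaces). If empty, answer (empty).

After 1 (send(from=C, to=B, msg='stop')): A:[] B:[stop] C:[] D:[]
After 2 (process(A)): A:[] B:[stop] C:[] D:[]
After 3 (send(from=A, to=C, msg='start')): A:[] B:[stop] C:[start] D:[]
After 4 (process(B)): A:[] B:[] C:[start] D:[]
After 5 (process(B)): A:[] B:[] C:[start] D:[]
After 6 (send(from=B, to=D, msg='ping')): A:[] B:[] C:[start] D:[ping]
After 7 (process(B)): A:[] B:[] C:[start] D:[ping]

(empty)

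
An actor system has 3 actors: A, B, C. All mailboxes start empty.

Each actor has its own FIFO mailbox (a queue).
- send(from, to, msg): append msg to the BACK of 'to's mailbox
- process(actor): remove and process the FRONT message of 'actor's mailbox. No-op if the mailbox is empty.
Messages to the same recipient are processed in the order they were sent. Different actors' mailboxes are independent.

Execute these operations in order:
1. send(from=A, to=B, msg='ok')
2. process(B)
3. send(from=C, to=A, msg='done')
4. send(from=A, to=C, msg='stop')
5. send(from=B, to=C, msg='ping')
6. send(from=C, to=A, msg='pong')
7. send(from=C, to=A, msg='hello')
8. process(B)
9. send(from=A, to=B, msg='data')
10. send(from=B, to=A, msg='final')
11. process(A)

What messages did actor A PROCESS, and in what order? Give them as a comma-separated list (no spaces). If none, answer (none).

After 1 (send(from=A, to=B, msg='ok')): A:[] B:[ok] C:[]
After 2 (process(B)): A:[] B:[] C:[]
After 3 (send(from=C, to=A, msg='done')): A:[done] B:[] C:[]
After 4 (send(from=A, to=C, msg='stop')): A:[done] B:[] C:[stop]
After 5 (send(from=B, to=C, msg='ping')): A:[done] B:[] C:[stop,ping]
After 6 (send(from=C, to=A, msg='pong')): A:[done,pong] B:[] C:[stop,ping]
After 7 (send(from=C, to=A, msg='hello')): A:[done,pong,hello] B:[] C:[stop,ping]
After 8 (process(B)): A:[done,pong,hello] B:[] C:[stop,ping]
After 9 (send(from=A, to=B, msg='data')): A:[done,pong,hello] B:[data] C:[stop,ping]
After 10 (send(from=B, to=A, msg='final')): A:[done,pong,hello,final] B:[data] C:[stop,ping]
After 11 (process(A)): A:[pong,hello,final] B:[data] C:[stop,ping]

Answer: done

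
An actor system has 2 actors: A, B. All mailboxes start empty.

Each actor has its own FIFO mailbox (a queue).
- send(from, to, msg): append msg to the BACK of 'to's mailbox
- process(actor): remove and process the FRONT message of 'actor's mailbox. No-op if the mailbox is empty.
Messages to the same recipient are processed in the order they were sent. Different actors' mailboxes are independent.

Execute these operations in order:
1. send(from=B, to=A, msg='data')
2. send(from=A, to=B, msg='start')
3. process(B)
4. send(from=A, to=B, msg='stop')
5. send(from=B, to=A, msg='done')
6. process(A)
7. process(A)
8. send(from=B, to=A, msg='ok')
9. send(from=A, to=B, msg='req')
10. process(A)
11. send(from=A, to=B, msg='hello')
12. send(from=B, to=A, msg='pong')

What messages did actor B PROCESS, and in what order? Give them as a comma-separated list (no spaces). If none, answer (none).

After 1 (send(from=B, to=A, msg='data')): A:[data] B:[]
After 2 (send(from=A, to=B, msg='start')): A:[data] B:[start]
After 3 (process(B)): A:[data] B:[]
After 4 (send(from=A, to=B, msg='stop')): A:[data] B:[stop]
After 5 (send(from=B, to=A, msg='done')): A:[data,done] B:[stop]
After 6 (process(A)): A:[done] B:[stop]
After 7 (process(A)): A:[] B:[stop]
After 8 (send(from=B, to=A, msg='ok')): A:[ok] B:[stop]
After 9 (send(from=A, to=B, msg='req')): A:[ok] B:[stop,req]
After 10 (process(A)): A:[] B:[stop,req]
After 11 (send(from=A, to=B, msg='hello')): A:[] B:[stop,req,hello]
After 12 (send(from=B, to=A, msg='pong')): A:[pong] B:[stop,req,hello]

Answer: start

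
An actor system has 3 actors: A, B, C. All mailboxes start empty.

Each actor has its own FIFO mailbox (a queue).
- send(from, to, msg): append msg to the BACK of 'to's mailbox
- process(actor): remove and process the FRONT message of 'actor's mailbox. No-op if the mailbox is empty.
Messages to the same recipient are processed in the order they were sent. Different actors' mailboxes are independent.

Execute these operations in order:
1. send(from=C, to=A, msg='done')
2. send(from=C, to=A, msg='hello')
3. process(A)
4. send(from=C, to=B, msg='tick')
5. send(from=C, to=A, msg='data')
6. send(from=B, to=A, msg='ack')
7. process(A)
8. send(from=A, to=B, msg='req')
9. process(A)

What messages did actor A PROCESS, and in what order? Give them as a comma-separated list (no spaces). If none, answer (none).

After 1 (send(from=C, to=A, msg='done')): A:[done] B:[] C:[]
After 2 (send(from=C, to=A, msg='hello')): A:[done,hello] B:[] C:[]
After 3 (process(A)): A:[hello] B:[] C:[]
After 4 (send(from=C, to=B, msg='tick')): A:[hello] B:[tick] C:[]
After 5 (send(from=C, to=A, msg='data')): A:[hello,data] B:[tick] C:[]
After 6 (send(from=B, to=A, msg='ack')): A:[hello,data,ack] B:[tick] C:[]
After 7 (process(A)): A:[data,ack] B:[tick] C:[]
After 8 (send(from=A, to=B, msg='req')): A:[data,ack] B:[tick,req] C:[]
After 9 (process(A)): A:[ack] B:[tick,req] C:[]

Answer: done,hello,data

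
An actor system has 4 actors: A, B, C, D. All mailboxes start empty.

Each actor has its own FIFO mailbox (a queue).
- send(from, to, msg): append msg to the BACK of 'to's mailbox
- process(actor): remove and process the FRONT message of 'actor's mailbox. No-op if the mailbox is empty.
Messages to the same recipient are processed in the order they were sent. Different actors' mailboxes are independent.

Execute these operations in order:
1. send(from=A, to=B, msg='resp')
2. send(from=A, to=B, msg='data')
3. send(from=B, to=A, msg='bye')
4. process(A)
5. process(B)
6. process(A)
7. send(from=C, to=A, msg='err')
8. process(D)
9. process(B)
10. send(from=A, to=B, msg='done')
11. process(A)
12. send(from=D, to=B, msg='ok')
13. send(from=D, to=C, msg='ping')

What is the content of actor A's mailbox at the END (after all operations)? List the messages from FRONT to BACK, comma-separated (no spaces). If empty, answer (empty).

After 1 (send(from=A, to=B, msg='resp')): A:[] B:[resp] C:[] D:[]
After 2 (send(from=A, to=B, msg='data')): A:[] B:[resp,data] C:[] D:[]
After 3 (send(from=B, to=A, msg='bye')): A:[bye] B:[resp,data] C:[] D:[]
After 4 (process(A)): A:[] B:[resp,data] C:[] D:[]
After 5 (process(B)): A:[] B:[data] C:[] D:[]
After 6 (process(A)): A:[] B:[data] C:[] D:[]
After 7 (send(from=C, to=A, msg='err')): A:[err] B:[data] C:[] D:[]
After 8 (process(D)): A:[err] B:[data] C:[] D:[]
After 9 (process(B)): A:[err] B:[] C:[] D:[]
After 10 (send(from=A, to=B, msg='done')): A:[err] B:[done] C:[] D:[]
After 11 (process(A)): A:[] B:[done] C:[] D:[]
After 12 (send(from=D, to=B, msg='ok')): A:[] B:[done,ok] C:[] D:[]
After 13 (send(from=D, to=C, msg='ping')): A:[] B:[done,ok] C:[ping] D:[]

Answer: (empty)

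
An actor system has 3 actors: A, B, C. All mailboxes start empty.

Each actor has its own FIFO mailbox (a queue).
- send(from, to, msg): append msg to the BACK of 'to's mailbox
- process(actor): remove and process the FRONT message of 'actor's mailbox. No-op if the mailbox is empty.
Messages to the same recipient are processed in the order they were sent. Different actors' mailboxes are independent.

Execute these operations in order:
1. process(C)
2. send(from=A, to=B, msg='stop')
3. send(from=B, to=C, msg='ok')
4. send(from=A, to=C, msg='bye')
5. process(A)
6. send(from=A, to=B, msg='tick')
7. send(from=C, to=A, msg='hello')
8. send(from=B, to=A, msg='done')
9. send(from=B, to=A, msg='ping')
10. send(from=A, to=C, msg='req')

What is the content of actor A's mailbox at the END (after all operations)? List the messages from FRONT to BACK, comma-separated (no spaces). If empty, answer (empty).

After 1 (process(C)): A:[] B:[] C:[]
After 2 (send(from=A, to=B, msg='stop')): A:[] B:[stop] C:[]
After 3 (send(from=B, to=C, msg='ok')): A:[] B:[stop] C:[ok]
After 4 (send(from=A, to=C, msg='bye')): A:[] B:[stop] C:[ok,bye]
After 5 (process(A)): A:[] B:[stop] C:[ok,bye]
After 6 (send(from=A, to=B, msg='tick')): A:[] B:[stop,tick] C:[ok,bye]
After 7 (send(from=C, to=A, msg='hello')): A:[hello] B:[stop,tick] C:[ok,bye]
After 8 (send(from=B, to=A, msg='done')): A:[hello,done] B:[stop,tick] C:[ok,bye]
After 9 (send(from=B, to=A, msg='ping')): A:[hello,done,ping] B:[stop,tick] C:[ok,bye]
After 10 (send(from=A, to=C, msg='req')): A:[hello,done,ping] B:[stop,tick] C:[ok,bye,req]

Answer: hello,done,ping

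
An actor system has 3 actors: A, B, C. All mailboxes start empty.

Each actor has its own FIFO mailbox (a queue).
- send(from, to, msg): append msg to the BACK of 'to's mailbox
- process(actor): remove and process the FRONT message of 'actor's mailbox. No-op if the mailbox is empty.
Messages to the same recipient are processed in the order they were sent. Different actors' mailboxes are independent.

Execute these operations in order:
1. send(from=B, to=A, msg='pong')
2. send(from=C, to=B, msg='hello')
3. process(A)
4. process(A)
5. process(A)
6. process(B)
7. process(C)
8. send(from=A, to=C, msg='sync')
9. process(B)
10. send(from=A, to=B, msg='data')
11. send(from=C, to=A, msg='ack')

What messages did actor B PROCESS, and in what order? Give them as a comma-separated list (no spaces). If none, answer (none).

Answer: hello

Derivation:
After 1 (send(from=B, to=A, msg='pong')): A:[pong] B:[] C:[]
After 2 (send(from=C, to=B, msg='hello')): A:[pong] B:[hello] C:[]
After 3 (process(A)): A:[] B:[hello] C:[]
After 4 (process(A)): A:[] B:[hello] C:[]
After 5 (process(A)): A:[] B:[hello] C:[]
After 6 (process(B)): A:[] B:[] C:[]
After 7 (process(C)): A:[] B:[] C:[]
After 8 (send(from=A, to=C, msg='sync')): A:[] B:[] C:[sync]
After 9 (process(B)): A:[] B:[] C:[sync]
After 10 (send(from=A, to=B, msg='data')): A:[] B:[data] C:[sync]
After 11 (send(from=C, to=A, msg='ack')): A:[ack] B:[data] C:[sync]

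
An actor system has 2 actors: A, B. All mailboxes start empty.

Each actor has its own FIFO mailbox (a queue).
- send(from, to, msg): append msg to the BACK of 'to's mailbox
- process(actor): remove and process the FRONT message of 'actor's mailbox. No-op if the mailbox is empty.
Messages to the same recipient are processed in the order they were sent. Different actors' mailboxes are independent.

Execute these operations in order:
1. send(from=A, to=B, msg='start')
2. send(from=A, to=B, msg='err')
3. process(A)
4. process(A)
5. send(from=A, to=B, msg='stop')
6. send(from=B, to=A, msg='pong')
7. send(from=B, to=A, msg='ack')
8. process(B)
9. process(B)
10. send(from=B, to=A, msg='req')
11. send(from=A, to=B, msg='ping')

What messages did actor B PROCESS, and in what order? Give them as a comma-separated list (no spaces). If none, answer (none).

Answer: start,err

Derivation:
After 1 (send(from=A, to=B, msg='start')): A:[] B:[start]
After 2 (send(from=A, to=B, msg='err')): A:[] B:[start,err]
After 3 (process(A)): A:[] B:[start,err]
After 4 (process(A)): A:[] B:[start,err]
After 5 (send(from=A, to=B, msg='stop')): A:[] B:[start,err,stop]
After 6 (send(from=B, to=A, msg='pong')): A:[pong] B:[start,err,stop]
After 7 (send(from=B, to=A, msg='ack')): A:[pong,ack] B:[start,err,stop]
After 8 (process(B)): A:[pong,ack] B:[err,stop]
After 9 (process(B)): A:[pong,ack] B:[stop]
After 10 (send(from=B, to=A, msg='req')): A:[pong,ack,req] B:[stop]
After 11 (send(from=A, to=B, msg='ping')): A:[pong,ack,req] B:[stop,ping]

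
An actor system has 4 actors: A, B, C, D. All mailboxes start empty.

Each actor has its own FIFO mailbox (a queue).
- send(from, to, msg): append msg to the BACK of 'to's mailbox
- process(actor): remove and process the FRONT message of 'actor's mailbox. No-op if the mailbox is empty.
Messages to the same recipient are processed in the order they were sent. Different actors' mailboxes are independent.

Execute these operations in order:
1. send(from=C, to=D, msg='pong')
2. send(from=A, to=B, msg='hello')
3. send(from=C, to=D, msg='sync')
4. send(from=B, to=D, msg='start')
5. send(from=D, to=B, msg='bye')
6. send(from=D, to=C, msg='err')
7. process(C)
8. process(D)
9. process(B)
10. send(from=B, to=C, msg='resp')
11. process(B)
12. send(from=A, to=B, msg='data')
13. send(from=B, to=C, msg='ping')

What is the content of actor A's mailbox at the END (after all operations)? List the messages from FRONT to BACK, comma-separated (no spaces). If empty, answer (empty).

After 1 (send(from=C, to=D, msg='pong')): A:[] B:[] C:[] D:[pong]
After 2 (send(from=A, to=B, msg='hello')): A:[] B:[hello] C:[] D:[pong]
After 3 (send(from=C, to=D, msg='sync')): A:[] B:[hello] C:[] D:[pong,sync]
After 4 (send(from=B, to=D, msg='start')): A:[] B:[hello] C:[] D:[pong,sync,start]
After 5 (send(from=D, to=B, msg='bye')): A:[] B:[hello,bye] C:[] D:[pong,sync,start]
After 6 (send(from=D, to=C, msg='err')): A:[] B:[hello,bye] C:[err] D:[pong,sync,start]
After 7 (process(C)): A:[] B:[hello,bye] C:[] D:[pong,sync,start]
After 8 (process(D)): A:[] B:[hello,bye] C:[] D:[sync,start]
After 9 (process(B)): A:[] B:[bye] C:[] D:[sync,start]
After 10 (send(from=B, to=C, msg='resp')): A:[] B:[bye] C:[resp] D:[sync,start]
After 11 (process(B)): A:[] B:[] C:[resp] D:[sync,start]
After 12 (send(from=A, to=B, msg='data')): A:[] B:[data] C:[resp] D:[sync,start]
After 13 (send(from=B, to=C, msg='ping')): A:[] B:[data] C:[resp,ping] D:[sync,start]

Answer: (empty)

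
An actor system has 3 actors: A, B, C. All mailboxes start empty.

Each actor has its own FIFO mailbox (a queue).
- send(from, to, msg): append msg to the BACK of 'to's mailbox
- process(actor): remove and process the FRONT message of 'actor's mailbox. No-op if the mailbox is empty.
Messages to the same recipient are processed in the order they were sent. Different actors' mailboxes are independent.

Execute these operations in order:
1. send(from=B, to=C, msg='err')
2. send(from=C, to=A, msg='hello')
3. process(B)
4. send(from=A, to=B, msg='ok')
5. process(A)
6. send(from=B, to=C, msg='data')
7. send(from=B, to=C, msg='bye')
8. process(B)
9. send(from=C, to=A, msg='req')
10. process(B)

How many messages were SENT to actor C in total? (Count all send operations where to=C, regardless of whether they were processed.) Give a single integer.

Answer: 3

Derivation:
After 1 (send(from=B, to=C, msg='err')): A:[] B:[] C:[err]
After 2 (send(from=C, to=A, msg='hello')): A:[hello] B:[] C:[err]
After 3 (process(B)): A:[hello] B:[] C:[err]
After 4 (send(from=A, to=B, msg='ok')): A:[hello] B:[ok] C:[err]
After 5 (process(A)): A:[] B:[ok] C:[err]
After 6 (send(from=B, to=C, msg='data')): A:[] B:[ok] C:[err,data]
After 7 (send(from=B, to=C, msg='bye')): A:[] B:[ok] C:[err,data,bye]
After 8 (process(B)): A:[] B:[] C:[err,data,bye]
After 9 (send(from=C, to=A, msg='req')): A:[req] B:[] C:[err,data,bye]
After 10 (process(B)): A:[req] B:[] C:[err,data,bye]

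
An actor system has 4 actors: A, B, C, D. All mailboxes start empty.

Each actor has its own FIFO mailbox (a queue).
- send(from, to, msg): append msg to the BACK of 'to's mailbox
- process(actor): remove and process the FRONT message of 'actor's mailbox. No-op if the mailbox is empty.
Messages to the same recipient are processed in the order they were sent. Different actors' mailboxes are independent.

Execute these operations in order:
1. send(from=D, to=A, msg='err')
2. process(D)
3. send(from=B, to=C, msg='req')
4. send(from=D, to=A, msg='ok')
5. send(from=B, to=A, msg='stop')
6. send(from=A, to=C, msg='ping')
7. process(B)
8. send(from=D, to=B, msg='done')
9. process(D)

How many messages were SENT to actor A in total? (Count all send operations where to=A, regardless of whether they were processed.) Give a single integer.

Answer: 3

Derivation:
After 1 (send(from=D, to=A, msg='err')): A:[err] B:[] C:[] D:[]
After 2 (process(D)): A:[err] B:[] C:[] D:[]
After 3 (send(from=B, to=C, msg='req')): A:[err] B:[] C:[req] D:[]
After 4 (send(from=D, to=A, msg='ok')): A:[err,ok] B:[] C:[req] D:[]
After 5 (send(from=B, to=A, msg='stop')): A:[err,ok,stop] B:[] C:[req] D:[]
After 6 (send(from=A, to=C, msg='ping')): A:[err,ok,stop] B:[] C:[req,ping] D:[]
After 7 (process(B)): A:[err,ok,stop] B:[] C:[req,ping] D:[]
After 8 (send(from=D, to=B, msg='done')): A:[err,ok,stop] B:[done] C:[req,ping] D:[]
After 9 (process(D)): A:[err,ok,stop] B:[done] C:[req,ping] D:[]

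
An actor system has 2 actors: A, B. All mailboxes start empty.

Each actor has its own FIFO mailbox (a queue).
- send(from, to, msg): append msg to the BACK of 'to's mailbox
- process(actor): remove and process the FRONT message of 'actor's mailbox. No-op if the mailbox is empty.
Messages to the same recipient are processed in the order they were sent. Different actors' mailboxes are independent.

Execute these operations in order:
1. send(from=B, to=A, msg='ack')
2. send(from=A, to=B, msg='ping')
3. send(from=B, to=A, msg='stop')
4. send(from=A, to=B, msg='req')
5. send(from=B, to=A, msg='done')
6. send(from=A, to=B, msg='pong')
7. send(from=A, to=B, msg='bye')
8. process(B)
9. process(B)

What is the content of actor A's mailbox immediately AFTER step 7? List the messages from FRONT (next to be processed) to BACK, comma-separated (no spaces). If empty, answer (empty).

After 1 (send(from=B, to=A, msg='ack')): A:[ack] B:[]
After 2 (send(from=A, to=B, msg='ping')): A:[ack] B:[ping]
After 3 (send(from=B, to=A, msg='stop')): A:[ack,stop] B:[ping]
After 4 (send(from=A, to=B, msg='req')): A:[ack,stop] B:[ping,req]
After 5 (send(from=B, to=A, msg='done')): A:[ack,stop,done] B:[ping,req]
After 6 (send(from=A, to=B, msg='pong')): A:[ack,stop,done] B:[ping,req,pong]
After 7 (send(from=A, to=B, msg='bye')): A:[ack,stop,done] B:[ping,req,pong,bye]

ack,stop,done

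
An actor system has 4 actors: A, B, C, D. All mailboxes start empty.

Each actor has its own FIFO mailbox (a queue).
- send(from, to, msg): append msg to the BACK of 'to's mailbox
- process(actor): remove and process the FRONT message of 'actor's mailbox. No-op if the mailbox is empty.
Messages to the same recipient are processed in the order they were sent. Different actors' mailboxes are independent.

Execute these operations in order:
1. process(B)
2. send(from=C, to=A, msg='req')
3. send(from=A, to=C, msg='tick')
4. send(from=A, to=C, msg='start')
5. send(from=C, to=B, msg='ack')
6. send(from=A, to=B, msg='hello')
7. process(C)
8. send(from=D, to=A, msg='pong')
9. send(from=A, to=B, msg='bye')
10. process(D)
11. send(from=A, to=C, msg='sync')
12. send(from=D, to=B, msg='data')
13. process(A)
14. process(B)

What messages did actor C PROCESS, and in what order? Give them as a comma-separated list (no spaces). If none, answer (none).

Answer: tick

Derivation:
After 1 (process(B)): A:[] B:[] C:[] D:[]
After 2 (send(from=C, to=A, msg='req')): A:[req] B:[] C:[] D:[]
After 3 (send(from=A, to=C, msg='tick')): A:[req] B:[] C:[tick] D:[]
After 4 (send(from=A, to=C, msg='start')): A:[req] B:[] C:[tick,start] D:[]
After 5 (send(from=C, to=B, msg='ack')): A:[req] B:[ack] C:[tick,start] D:[]
After 6 (send(from=A, to=B, msg='hello')): A:[req] B:[ack,hello] C:[tick,start] D:[]
After 7 (process(C)): A:[req] B:[ack,hello] C:[start] D:[]
After 8 (send(from=D, to=A, msg='pong')): A:[req,pong] B:[ack,hello] C:[start] D:[]
After 9 (send(from=A, to=B, msg='bye')): A:[req,pong] B:[ack,hello,bye] C:[start] D:[]
After 10 (process(D)): A:[req,pong] B:[ack,hello,bye] C:[start] D:[]
After 11 (send(from=A, to=C, msg='sync')): A:[req,pong] B:[ack,hello,bye] C:[start,sync] D:[]
After 12 (send(from=D, to=B, msg='data')): A:[req,pong] B:[ack,hello,bye,data] C:[start,sync] D:[]
After 13 (process(A)): A:[pong] B:[ack,hello,bye,data] C:[start,sync] D:[]
After 14 (process(B)): A:[pong] B:[hello,bye,data] C:[start,sync] D:[]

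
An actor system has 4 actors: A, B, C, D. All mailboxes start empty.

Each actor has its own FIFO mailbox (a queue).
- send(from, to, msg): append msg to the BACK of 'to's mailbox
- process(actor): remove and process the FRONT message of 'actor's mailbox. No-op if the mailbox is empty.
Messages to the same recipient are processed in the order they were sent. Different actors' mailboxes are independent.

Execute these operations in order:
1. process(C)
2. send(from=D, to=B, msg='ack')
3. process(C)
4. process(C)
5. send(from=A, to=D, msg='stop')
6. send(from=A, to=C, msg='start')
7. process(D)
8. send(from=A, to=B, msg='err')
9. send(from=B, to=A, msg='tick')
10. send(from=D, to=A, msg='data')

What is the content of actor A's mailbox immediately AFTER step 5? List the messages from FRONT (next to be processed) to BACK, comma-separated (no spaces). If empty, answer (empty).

After 1 (process(C)): A:[] B:[] C:[] D:[]
After 2 (send(from=D, to=B, msg='ack')): A:[] B:[ack] C:[] D:[]
After 3 (process(C)): A:[] B:[ack] C:[] D:[]
After 4 (process(C)): A:[] B:[ack] C:[] D:[]
After 5 (send(from=A, to=D, msg='stop')): A:[] B:[ack] C:[] D:[stop]

(empty)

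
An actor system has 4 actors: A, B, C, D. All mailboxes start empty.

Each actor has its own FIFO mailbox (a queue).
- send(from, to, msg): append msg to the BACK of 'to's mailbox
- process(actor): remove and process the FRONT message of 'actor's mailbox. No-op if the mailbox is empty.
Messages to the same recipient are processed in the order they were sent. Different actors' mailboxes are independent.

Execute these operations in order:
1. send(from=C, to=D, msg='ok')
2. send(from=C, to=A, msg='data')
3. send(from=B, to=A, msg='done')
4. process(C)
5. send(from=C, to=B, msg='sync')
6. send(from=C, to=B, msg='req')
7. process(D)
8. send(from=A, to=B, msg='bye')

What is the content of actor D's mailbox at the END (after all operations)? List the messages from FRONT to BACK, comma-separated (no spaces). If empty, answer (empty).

Answer: (empty)

Derivation:
After 1 (send(from=C, to=D, msg='ok')): A:[] B:[] C:[] D:[ok]
After 2 (send(from=C, to=A, msg='data')): A:[data] B:[] C:[] D:[ok]
After 3 (send(from=B, to=A, msg='done')): A:[data,done] B:[] C:[] D:[ok]
After 4 (process(C)): A:[data,done] B:[] C:[] D:[ok]
After 5 (send(from=C, to=B, msg='sync')): A:[data,done] B:[sync] C:[] D:[ok]
After 6 (send(from=C, to=B, msg='req')): A:[data,done] B:[sync,req] C:[] D:[ok]
After 7 (process(D)): A:[data,done] B:[sync,req] C:[] D:[]
After 8 (send(from=A, to=B, msg='bye')): A:[data,done] B:[sync,req,bye] C:[] D:[]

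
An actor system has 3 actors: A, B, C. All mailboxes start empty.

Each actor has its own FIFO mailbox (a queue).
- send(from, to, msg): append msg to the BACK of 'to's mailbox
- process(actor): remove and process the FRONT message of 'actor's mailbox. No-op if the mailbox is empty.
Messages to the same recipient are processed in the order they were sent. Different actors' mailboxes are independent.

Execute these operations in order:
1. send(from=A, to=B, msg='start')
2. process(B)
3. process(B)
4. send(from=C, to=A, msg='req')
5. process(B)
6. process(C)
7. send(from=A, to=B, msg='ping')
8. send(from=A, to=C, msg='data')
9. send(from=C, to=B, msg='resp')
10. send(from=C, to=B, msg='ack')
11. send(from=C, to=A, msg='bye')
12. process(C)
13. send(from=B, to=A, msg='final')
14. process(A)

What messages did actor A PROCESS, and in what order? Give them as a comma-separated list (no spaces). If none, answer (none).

After 1 (send(from=A, to=B, msg='start')): A:[] B:[start] C:[]
After 2 (process(B)): A:[] B:[] C:[]
After 3 (process(B)): A:[] B:[] C:[]
After 4 (send(from=C, to=A, msg='req')): A:[req] B:[] C:[]
After 5 (process(B)): A:[req] B:[] C:[]
After 6 (process(C)): A:[req] B:[] C:[]
After 7 (send(from=A, to=B, msg='ping')): A:[req] B:[ping] C:[]
After 8 (send(from=A, to=C, msg='data')): A:[req] B:[ping] C:[data]
After 9 (send(from=C, to=B, msg='resp')): A:[req] B:[ping,resp] C:[data]
After 10 (send(from=C, to=B, msg='ack')): A:[req] B:[ping,resp,ack] C:[data]
After 11 (send(from=C, to=A, msg='bye')): A:[req,bye] B:[ping,resp,ack] C:[data]
After 12 (process(C)): A:[req,bye] B:[ping,resp,ack] C:[]
After 13 (send(from=B, to=A, msg='final')): A:[req,bye,final] B:[ping,resp,ack] C:[]
After 14 (process(A)): A:[bye,final] B:[ping,resp,ack] C:[]

Answer: req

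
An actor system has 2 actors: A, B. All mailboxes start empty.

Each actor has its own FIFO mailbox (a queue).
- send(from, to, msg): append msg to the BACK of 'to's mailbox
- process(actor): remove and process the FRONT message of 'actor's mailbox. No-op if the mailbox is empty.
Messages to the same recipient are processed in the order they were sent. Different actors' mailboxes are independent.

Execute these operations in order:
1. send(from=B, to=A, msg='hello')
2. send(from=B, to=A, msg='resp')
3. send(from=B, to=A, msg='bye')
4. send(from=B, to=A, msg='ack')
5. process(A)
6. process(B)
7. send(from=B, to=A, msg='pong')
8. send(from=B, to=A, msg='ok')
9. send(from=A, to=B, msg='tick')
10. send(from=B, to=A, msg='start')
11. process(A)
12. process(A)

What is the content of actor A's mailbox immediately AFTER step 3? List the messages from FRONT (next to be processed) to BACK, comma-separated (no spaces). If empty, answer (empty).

After 1 (send(from=B, to=A, msg='hello')): A:[hello] B:[]
After 2 (send(from=B, to=A, msg='resp')): A:[hello,resp] B:[]
After 3 (send(from=B, to=A, msg='bye')): A:[hello,resp,bye] B:[]

hello,resp,bye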